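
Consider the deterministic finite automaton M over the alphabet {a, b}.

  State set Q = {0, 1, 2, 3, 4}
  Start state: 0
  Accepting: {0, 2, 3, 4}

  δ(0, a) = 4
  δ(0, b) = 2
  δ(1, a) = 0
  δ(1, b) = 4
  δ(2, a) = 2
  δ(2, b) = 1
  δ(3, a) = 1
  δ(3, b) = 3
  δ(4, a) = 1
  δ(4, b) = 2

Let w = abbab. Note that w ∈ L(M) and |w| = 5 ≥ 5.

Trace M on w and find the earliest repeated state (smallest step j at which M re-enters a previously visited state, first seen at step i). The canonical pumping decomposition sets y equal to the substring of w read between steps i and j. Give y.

Run of M on w = a b b a b:
  step 0: 0  (start)
  step 1: 4  (read a: 0→4)
  step 2: 2  (read b: 4→2)
  step 3: 1  (read b: 2→1)
  step 4: 0  (read a: 1→0)   ← first repeat (0 seen earlier)
  step 5: 2  (read b: 0→2)

So i = 0, j = 4, giving x = w[0:0] = ε, y = w[0:4] = abba, z = w[4:5] = b.
Check: |xy| = 4 ≤ 5 and |y| = 4 ≥ 1. Reading y takes M from 0 back to 0, so every xyⁱz is accepted.

abba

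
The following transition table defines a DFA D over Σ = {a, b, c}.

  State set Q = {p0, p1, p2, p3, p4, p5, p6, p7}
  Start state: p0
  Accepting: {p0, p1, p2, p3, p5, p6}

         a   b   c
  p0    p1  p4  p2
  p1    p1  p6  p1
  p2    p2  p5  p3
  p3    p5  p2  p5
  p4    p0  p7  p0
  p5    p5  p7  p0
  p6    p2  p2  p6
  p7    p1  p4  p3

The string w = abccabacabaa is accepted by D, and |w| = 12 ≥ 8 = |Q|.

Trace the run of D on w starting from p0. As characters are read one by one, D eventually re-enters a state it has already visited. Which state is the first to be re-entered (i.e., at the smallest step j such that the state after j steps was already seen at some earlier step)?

p6

Run of D on w = a b c c a b a c a b a a:
  step 0: p0  (start)
  step 1: p1  (read a: p0→p1)
  step 2: p6  (read b: p1→p6)
  step 3: p6  (read c: p6→p6)   ← first repeat (p6 seen earlier)
  step 4: p6  (read c: p6→p6)
  step 5: p2  (read a: p6→p2)
  step 6: p5  (read b: p2→p5)
  step 7: p5  (read a: p5→p5)
  step 8: p0  (read c: p5→p0)
  step 9: p1  (read a: p0→p1)
  step 10: p6  (read b: p1→p6)
  step 11: p2  (read a: p6→p2)
  step 12: p2  (read a: p2→p2)

The earliest repeat is at step j = 3: D is in p6, which it already visited at step i = 2.
The DFA has 8 states, so the proof of the pumping lemma guarantees a repeated state among the first 8+1 visited; the segment between the two visits is the pumpable y.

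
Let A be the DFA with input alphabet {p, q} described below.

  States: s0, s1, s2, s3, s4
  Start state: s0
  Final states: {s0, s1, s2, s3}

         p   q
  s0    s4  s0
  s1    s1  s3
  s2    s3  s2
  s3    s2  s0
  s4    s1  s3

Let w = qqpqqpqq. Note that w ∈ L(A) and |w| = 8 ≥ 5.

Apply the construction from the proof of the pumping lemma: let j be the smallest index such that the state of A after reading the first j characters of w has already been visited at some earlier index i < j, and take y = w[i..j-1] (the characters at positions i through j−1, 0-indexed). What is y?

q

Run of A on w = q q p q q p q q:
  step 0: s0  (start)
  step 1: s0  (read q: s0→s0)   ← first repeat (s0 seen earlier)
  step 2: s0  (read q: s0→s0)
  step 3: s4  (read p: s0→s4)
  step 4: s3  (read q: s4→s3)
  step 5: s0  (read q: s3→s0)
  step 6: s4  (read p: s0→s4)
  step 7: s3  (read q: s4→s3)
  step 8: s0  (read q: s3→s0)

So i = 0, j = 1, giving x = w[0:0] = ε, y = w[0:1] = q, z = w[1:8] = qpqqpqq.
Check: |xy| = 1 ≤ 5 and |y| = 1 ≥ 1. Reading y takes A from s0 back to s0, so every xyⁱz is accepted.
Since A has 5 states, any run of length ≥ 5 visits 5+1 states, so by pigeonhole some state repeats within the first 5 steps — that repeat gives the pumpable loop.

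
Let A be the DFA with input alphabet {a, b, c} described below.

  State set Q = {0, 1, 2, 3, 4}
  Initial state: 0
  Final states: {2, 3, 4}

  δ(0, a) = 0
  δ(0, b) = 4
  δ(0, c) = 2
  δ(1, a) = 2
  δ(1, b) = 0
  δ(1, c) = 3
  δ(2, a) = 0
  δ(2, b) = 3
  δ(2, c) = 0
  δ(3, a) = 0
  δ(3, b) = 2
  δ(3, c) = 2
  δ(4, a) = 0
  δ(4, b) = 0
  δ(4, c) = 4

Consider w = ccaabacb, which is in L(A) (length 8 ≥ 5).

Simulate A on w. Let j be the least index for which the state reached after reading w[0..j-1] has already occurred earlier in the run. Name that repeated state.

0

State sequence: 0 -c-> 2 -c-> 0 -a-> 0 -a-> 0 -b-> 4 -a-> 0 -c-> 2 -b-> 3
First repeat at step 2: 0 was already visited.

The earliest repeat is at step j = 2: A is in 0, which it already visited at step i = 0.
With |Q| = 5, pigeonhole forces a state repeat no later than step 5; the substring read between the first and second visits to that state can be pumped.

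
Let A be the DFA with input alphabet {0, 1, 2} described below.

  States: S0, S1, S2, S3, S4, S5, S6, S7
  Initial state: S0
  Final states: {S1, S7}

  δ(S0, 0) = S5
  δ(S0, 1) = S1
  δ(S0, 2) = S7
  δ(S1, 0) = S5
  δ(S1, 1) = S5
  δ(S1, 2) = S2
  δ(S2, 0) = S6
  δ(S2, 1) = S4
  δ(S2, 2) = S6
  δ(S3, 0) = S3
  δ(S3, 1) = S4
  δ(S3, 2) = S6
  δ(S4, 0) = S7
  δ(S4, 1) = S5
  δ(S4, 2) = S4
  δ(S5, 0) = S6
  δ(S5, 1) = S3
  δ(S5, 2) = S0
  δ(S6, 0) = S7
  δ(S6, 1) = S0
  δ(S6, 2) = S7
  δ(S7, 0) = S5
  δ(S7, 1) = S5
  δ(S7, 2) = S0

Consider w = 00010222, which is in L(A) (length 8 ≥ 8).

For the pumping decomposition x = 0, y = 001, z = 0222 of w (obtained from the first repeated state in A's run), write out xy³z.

00010010010222

xy^3z = 0·001·001·001·0222 = 00010010010222.
Reading y = 001 takes A from S5 back to S5, so after x·y·y·y the machine is still in S5, and z then leads to the accepting state S7. Hence 00010010010222 ∈ L(A).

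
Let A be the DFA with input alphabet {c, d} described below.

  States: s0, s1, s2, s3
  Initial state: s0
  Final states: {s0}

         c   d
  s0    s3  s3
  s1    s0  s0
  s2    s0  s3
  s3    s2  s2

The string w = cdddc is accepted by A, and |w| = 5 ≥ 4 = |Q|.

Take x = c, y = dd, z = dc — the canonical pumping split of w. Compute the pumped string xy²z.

cdddddc

xy^2z = c·dd·dd·dc = cdddddc.
Reading y = dd takes A from s3 back to s3, so after x·y·y the machine is still in s3, and z then leads to the accepting state s0. Hence cdddddc ∈ L(A).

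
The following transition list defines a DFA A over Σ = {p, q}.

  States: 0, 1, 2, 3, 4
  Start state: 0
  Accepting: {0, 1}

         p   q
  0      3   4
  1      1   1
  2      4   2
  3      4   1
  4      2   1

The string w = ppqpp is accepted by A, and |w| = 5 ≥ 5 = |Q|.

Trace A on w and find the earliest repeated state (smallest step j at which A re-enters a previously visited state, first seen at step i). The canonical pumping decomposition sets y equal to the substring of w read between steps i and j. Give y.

State sequence: 0 -p-> 3 -p-> 4 -q-> 1 -p-> 1 -p-> 1
First repeat at step 4: 1 was already visited.

So i = 3, j = 4, giving x = w[0:3] = ppq, y = w[3:4] = p, z = w[4:5] = p.
Check: |xy| = 4 ≤ 5 and |y| = 1 ≥ 1. Reading y takes A from 1 back to 1, so every xyⁱz is accepted.
The DFA has 5 states, so the proof of the pumping lemma guarantees a repeated state among the first 5+1 visited; the segment between the two visits is the pumpable y.

p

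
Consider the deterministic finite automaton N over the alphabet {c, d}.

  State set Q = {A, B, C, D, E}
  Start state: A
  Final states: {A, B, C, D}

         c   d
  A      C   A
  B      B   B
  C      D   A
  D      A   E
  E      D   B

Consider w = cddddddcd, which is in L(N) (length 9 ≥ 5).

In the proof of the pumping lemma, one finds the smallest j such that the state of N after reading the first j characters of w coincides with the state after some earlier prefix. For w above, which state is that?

A

State sequence: A -c-> C -d-> A -d-> A -d-> A -d-> A -d-> A -d-> A -c-> C -d-> A
First repeat at step 2: A was already visited.

The earliest repeat is at step j = 2: N is in A, which it already visited at step i = 0.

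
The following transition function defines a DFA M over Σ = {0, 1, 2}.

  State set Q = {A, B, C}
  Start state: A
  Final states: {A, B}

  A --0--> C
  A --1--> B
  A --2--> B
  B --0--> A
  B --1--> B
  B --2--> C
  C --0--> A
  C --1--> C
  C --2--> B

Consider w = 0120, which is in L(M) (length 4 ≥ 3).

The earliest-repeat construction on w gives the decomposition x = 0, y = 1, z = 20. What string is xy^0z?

xy⁰z = xz = 0·20 = 020.
Reading y = 1 takes M from C back to C, so after x the machine is still in C, and z then leads to the accepting state A. Hence 020 ∈ L(M).

020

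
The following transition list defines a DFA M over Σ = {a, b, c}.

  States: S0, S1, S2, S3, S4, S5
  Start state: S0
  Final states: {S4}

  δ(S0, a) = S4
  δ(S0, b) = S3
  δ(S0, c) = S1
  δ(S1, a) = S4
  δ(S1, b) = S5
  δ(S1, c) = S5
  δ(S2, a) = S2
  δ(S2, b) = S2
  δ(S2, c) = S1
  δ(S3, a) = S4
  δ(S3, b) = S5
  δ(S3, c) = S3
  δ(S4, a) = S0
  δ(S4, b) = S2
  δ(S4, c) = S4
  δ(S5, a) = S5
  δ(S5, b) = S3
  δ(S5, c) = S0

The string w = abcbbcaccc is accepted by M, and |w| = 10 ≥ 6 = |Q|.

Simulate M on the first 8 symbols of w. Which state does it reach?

Run of M on the first 8 characters of w = a b c b b c a c:
  step 0: S0  (start)
  step 1: S4  (read a: S0→S4)
  step 2: S2  (read b: S4→S2)
  step 3: S1  (read c: S2→S1)
  step 4: S5  (read b: S1→S5)
  step 5: S3  (read b: S5→S3)
  step 6: S3  (read c: S3→S3)
  step 7: S4  (read a: S3→S4)
  step 8: S4  (read c: S4→S4)

After reading 8 characters, M is in state S4.
(This kind of state-tracing is the core of the pumping-lemma construction: with 6 states, pigeonhole forces a repeat within the first 6 steps.)

S4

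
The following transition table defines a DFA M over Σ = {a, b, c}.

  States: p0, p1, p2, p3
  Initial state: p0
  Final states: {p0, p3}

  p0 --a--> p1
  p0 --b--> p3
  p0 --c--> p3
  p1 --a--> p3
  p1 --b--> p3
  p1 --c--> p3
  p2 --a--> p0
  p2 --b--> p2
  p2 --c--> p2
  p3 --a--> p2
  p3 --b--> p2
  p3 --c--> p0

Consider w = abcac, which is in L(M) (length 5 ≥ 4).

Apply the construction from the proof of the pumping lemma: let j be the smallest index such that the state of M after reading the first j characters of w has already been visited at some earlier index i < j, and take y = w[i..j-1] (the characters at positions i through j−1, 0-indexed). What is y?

abc

Run of M on w = a b c a c:
  step 0: p0  (start)
  step 1: p1  (read a: p0→p1)
  step 2: p3  (read b: p1→p3)
  step 3: p0  (read c: p3→p0)   ← first repeat (p0 seen earlier)
  step 4: p1  (read a: p0→p1)
  step 5: p3  (read c: p1→p3)

So i = 0, j = 3, giving x = w[0:0] = ε, y = w[0:3] = abc, z = w[3:5] = ac.
Check: |xy| = 3 ≤ 4 and |y| = 3 ≥ 1. Reading y takes M from p0 back to p0, so every xyⁱz is accepted.
The DFA has 4 states, so the proof of the pumping lemma guarantees a repeated state among the first 4+1 visited; the segment between the two visits is the pumpable y.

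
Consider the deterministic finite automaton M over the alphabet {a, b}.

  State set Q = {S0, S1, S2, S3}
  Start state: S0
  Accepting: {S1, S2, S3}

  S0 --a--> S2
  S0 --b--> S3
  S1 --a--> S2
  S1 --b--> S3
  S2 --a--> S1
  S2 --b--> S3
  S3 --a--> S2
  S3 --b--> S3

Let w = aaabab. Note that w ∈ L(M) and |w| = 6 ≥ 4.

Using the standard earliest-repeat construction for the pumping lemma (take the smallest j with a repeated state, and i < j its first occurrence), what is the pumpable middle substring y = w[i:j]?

aa

State sequence: S0 -a-> S2 -a-> S1 -a-> S2 -b-> S3 -a-> S2 -b-> S3
First repeat at step 3: S2 was already visited.

So i = 1, j = 3, giving x = w[0:1] = a, y = w[1:3] = aa, z = w[3:6] = bab.
Check: |xy| = 3 ≤ 4 and |y| = 2 ≥ 1. Reading y takes M from S2 back to S2, so every xyⁱz is accepted.
Since M has 4 states, any run of length ≥ 4 visits 4+1 states, so by pigeonhole some state repeats within the first 4 steps — that repeat gives the pumpable loop.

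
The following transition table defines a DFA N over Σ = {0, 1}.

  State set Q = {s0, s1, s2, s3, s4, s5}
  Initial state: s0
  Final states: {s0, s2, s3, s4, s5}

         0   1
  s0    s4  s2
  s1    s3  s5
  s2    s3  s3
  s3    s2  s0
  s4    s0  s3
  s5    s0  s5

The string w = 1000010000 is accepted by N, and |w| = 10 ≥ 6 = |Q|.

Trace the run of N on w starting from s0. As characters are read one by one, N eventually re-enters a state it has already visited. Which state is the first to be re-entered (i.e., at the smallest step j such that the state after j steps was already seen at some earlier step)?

State sequence: s0 -1-> s2 -0-> s3 -0-> s2 -0-> s3 -0-> s2 -1-> s3 -0-> s2 -0-> s3 -0-> s2 -0-> s3
First repeat at step 3: s2 was already visited.

The earliest repeat is at step j = 3: N is in s2, which it already visited at step i = 1.

s2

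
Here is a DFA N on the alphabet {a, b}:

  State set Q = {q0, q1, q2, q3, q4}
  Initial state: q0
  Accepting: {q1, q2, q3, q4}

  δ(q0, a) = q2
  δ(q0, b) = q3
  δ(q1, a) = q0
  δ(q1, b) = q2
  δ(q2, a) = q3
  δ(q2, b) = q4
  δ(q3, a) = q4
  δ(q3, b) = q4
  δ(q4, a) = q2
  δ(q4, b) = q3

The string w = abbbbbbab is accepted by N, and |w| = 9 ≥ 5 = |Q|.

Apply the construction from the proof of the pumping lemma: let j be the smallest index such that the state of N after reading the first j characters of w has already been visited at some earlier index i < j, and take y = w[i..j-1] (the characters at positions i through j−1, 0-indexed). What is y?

bb

Run of N on w = a b b b b b b a b:
  step 0: q0  (start)
  step 1: q2  (read a: q0→q2)
  step 2: q4  (read b: q2→q4)
  step 3: q3  (read b: q4→q3)
  step 4: q4  (read b: q3→q4)   ← first repeat (q4 seen earlier)
  step 5: q3  (read b: q4→q3)
  step 6: q4  (read b: q3→q4)
  step 7: q3  (read b: q4→q3)
  step 8: q4  (read a: q3→q4)
  step 9: q3  (read b: q4→q3)

So i = 2, j = 4, giving x = w[0:2] = ab, y = w[2:4] = bb, z = w[4:9] = bbbab.
Check: |xy| = 4 ≤ 5 and |y| = 2 ≥ 1. Reading y takes N from q4 back to q4, so every xyⁱz is accepted.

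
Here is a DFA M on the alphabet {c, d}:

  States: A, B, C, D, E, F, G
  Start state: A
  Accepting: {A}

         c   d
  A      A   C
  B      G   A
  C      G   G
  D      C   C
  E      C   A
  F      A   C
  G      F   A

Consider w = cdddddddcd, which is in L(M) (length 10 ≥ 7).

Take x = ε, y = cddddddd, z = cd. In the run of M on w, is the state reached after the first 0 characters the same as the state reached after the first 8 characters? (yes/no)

Run of M on the first 8 characters of w = c d d d d d d d:
  step 0: A  (start)
  step 1: A  (read c: A→A)
  step 2: C  (read d: A→C)
  step 3: G  (read d: C→G)
  step 4: A  (read d: G→A)
  step 5: C  (read d: A→C)
  step 6: G  (read d: C→G)
  step 7: A  (read d: G→A)
  step 8: C  (read d: A→C)

After x (step 0): A. After xy (step 8): C.
They differ (A ≠ C), so y is not a cycle from the state after x; this split is not the one the pumping-lemma construction produces, and pumping y need not keep the string in L(M).

no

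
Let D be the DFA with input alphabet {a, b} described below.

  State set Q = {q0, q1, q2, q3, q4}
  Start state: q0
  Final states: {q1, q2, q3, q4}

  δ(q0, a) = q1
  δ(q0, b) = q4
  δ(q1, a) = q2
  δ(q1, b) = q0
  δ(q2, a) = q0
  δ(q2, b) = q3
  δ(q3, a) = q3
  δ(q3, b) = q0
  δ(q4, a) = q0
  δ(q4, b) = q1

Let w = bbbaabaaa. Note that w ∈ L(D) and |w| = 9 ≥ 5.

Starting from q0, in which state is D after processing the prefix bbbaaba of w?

q3

State sequence: q0 -b-> q4 -b-> q1 -b-> q0 -a-> q1 -a-> q2 -b-> q3 -a-> q3

After reading 7 characters, D is in state q3.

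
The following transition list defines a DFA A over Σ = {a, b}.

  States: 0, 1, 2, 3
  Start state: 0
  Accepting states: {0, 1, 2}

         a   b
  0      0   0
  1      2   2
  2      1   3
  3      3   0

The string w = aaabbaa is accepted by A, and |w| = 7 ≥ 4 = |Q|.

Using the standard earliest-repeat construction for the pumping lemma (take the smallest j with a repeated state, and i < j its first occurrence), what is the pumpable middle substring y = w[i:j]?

a

State sequence: 0 -a-> 0 -a-> 0 -a-> 0 -b-> 0 -b-> 0 -a-> 0 -a-> 0
First repeat at step 1: 0 was already visited.

So i = 0, j = 1, giving x = w[0:0] = ε, y = w[0:1] = a, z = w[1:7] = aabbaa.
Check: |xy| = 1 ≤ 4 and |y| = 1 ≥ 1. Reading y takes A from 0 back to 0, so every xyⁱz is accepted.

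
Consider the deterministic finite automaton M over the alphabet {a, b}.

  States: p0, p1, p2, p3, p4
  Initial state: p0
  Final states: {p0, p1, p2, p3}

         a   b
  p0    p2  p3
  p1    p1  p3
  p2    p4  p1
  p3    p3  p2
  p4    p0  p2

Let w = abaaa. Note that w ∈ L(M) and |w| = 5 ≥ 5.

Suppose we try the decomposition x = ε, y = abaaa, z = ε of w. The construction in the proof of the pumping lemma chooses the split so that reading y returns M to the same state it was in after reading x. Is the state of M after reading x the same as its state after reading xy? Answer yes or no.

no

Run of M on the first 5 characters of w = a b a a a:
  step 0: p0  (start)
  step 1: p2  (read a: p0→p2)
  step 2: p1  (read b: p2→p1)
  step 3: p1  (read a: p1→p1)
  step 4: p1  (read a: p1→p1)
  step 5: p1  (read a: p1→p1)

After x (step 0): p0. After xy (step 5): p1.
They differ (p0 ≠ p1), so y is not a cycle from the state after x; this split is not the one the pumping-lemma construction produces, and pumping y need not keep the string in L(M).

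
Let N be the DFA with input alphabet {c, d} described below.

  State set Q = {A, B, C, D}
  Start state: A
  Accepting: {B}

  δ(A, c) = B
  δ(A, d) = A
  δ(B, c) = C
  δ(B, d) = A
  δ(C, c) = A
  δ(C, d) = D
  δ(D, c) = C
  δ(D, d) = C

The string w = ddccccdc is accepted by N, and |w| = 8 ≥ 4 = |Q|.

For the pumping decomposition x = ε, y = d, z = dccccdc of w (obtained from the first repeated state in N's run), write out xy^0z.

dccccdc

xy⁰z = xz = ε·dccccdc = dccccdc.
Reading y = d takes N from A back to A, so after x the machine is still in A, and z then leads to the accepting state B. Hence dccccdc ∈ L(N).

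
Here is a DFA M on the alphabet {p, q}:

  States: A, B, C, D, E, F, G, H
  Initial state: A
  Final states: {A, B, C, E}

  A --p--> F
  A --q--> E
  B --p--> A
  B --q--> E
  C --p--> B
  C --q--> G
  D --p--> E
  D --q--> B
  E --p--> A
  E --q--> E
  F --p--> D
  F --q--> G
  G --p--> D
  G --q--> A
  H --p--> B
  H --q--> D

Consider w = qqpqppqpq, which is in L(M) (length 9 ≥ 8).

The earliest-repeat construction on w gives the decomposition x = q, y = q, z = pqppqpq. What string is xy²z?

xy^2z = q·q·q·pqppqpq = qqqpqppqpq.
Reading y = q takes M from E back to E, so after x·y·y the machine is still in E, and z then leads to the accepting state B. Hence qqqpqppqpq ∈ L(M).

qqqpqppqpq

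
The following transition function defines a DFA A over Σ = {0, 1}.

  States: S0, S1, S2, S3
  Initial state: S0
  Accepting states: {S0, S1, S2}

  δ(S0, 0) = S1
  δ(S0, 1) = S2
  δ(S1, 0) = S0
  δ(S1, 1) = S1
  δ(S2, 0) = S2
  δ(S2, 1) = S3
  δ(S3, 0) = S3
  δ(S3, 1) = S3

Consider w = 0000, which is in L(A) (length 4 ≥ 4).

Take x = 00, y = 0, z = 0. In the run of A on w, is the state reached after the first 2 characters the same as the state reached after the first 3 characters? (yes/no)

no

State sequence: S0 -0-> S1 -0-> S0 -0-> S1

After x (step 2): S0. After xy (step 3): S1.
They differ (S0 ≠ S1), so y is not a cycle from the state after x; this split is not the one the pumping-lemma construction produces, and pumping y need not keep the string in L(A).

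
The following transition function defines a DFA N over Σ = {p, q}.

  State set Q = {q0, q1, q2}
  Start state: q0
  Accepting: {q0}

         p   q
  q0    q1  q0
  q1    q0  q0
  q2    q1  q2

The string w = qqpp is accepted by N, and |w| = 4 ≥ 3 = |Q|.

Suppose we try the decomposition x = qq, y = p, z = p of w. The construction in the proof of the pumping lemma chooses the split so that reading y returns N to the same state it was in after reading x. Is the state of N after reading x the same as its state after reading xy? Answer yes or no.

no

Run of N on the first 3 characters of w = q q p:
  step 0: q0  (start)
  step 1: q0  (read q: q0→q0)
  step 2: q0  (read q: q0→q0)
  step 3: q1  (read p: q0→q1)

After x (step 2): q0. After xy (step 3): q1.
They differ (q0 ≠ q1), so y is not a cycle from the state after x; this split is not the one the pumping-lemma construction produces, and pumping y need not keep the string in L(N).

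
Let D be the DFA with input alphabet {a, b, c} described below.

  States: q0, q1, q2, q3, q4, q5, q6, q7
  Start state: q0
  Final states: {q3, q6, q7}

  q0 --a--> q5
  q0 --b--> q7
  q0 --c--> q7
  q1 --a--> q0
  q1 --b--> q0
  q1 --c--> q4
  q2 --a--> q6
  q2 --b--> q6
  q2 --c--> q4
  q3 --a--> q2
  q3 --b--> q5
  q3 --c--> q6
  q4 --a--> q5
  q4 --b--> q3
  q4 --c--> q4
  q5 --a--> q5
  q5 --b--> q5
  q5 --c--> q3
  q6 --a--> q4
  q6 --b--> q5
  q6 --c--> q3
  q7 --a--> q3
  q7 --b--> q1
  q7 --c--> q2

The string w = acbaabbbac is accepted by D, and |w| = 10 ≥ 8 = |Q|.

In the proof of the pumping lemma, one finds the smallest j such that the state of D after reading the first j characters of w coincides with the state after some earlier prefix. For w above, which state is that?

q5

State sequence: q0 -a-> q5 -c-> q3 -b-> q5 -a-> q5 -a-> q5 -b-> q5 -b-> q5 -b-> q5 -a-> q5 -c-> q3
First repeat at step 3: q5 was already visited.

The earliest repeat is at step j = 3: D is in q5, which it already visited at step i = 1.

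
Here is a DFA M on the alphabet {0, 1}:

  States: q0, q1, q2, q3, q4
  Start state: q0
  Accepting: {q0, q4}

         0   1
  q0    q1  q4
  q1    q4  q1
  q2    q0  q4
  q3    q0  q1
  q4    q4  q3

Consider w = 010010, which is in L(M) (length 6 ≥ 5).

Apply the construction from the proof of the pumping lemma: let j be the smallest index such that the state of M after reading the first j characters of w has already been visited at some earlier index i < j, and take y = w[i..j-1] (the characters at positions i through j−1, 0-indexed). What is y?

Run of M on w = 0 1 0 0 1 0:
  step 0: q0  (start)
  step 1: q1  (read 0: q0→q1)
  step 2: q1  (read 1: q1→q1)   ← first repeat (q1 seen earlier)
  step 3: q4  (read 0: q1→q4)
  step 4: q4  (read 0: q4→q4)
  step 5: q3  (read 1: q4→q3)
  step 6: q0  (read 0: q3→q0)

So i = 1, j = 2, giving x = w[0:1] = 0, y = w[1:2] = 1, z = w[2:6] = 0010.
Check: |xy| = 2 ≤ 5 and |y| = 1 ≥ 1. Reading y takes M from q1 back to q1, so every xyⁱz is accepted.
The DFA has 5 states, so the proof of the pumping lemma guarantees a repeated state among the first 5+1 visited; the segment between the two visits is the pumpable y.

1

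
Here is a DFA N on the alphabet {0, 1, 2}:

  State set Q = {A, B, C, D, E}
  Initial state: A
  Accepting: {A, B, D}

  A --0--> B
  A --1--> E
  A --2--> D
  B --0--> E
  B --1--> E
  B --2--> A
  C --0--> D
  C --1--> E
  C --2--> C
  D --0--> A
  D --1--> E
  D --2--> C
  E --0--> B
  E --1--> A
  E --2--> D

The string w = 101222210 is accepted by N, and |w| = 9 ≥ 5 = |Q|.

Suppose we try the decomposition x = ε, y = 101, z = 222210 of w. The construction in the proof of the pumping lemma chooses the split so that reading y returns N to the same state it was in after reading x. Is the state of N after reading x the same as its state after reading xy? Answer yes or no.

State sequence: A -1-> E -0-> B -1-> E

After x (step 0): A. After xy (step 3): E.
They differ (A ≠ E), so y is not a cycle from the state after x; this split is not the one the pumping-lemma construction produces, and pumping y need not keep the string in L(N).

no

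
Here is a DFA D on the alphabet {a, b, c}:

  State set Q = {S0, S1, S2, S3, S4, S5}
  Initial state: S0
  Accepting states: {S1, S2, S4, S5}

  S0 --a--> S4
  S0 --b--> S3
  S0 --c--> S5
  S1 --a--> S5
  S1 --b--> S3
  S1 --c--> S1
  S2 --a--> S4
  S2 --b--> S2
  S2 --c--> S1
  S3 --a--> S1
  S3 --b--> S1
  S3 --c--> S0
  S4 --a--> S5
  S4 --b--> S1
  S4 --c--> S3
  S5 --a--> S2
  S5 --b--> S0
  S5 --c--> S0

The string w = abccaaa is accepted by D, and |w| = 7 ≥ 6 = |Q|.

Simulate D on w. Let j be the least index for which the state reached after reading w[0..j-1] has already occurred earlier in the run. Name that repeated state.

State sequence: S0 -a-> S4 -b-> S1 -c-> S1 -c-> S1 -a-> S5 -a-> S2 -a-> S4
First repeat at step 3: S1 was already visited.

The earliest repeat is at step j = 3: D is in S1, which it already visited at step i = 2.
Since D has 6 states, any run of length ≥ 6 visits 6+1 states, so by pigeonhole some state repeats within the first 6 steps — that repeat gives the pumpable loop.

S1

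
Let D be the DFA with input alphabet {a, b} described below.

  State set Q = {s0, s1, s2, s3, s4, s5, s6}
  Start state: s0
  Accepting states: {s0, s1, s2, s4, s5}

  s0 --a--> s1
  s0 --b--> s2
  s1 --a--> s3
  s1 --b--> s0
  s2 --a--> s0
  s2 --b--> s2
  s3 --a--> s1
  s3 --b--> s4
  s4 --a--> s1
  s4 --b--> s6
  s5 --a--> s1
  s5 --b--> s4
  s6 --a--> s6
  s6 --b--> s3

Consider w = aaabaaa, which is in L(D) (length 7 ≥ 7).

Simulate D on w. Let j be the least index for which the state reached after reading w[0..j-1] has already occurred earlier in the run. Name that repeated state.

s1

State sequence: s0 -a-> s1 -a-> s3 -a-> s1 -b-> s0 -a-> s1 -a-> s3 -a-> s1
First repeat at step 3: s1 was already visited.

The earliest repeat is at step j = 3: D is in s1, which it already visited at step i = 1.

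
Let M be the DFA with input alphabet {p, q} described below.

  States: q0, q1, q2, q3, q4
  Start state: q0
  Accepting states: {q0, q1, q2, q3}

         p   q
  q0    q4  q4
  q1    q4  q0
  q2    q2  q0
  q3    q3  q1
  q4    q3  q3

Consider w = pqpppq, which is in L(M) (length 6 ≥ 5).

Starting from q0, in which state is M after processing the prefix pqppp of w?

q3

State sequence: q0 -p-> q4 -q-> q3 -p-> q3 -p-> q3 -p-> q3

After reading 5 characters, M is in state q3.
(This kind of state-tracing is the core of the pumping-lemma construction: with 5 states, pigeonhole forces a repeat within the first 5 steps.)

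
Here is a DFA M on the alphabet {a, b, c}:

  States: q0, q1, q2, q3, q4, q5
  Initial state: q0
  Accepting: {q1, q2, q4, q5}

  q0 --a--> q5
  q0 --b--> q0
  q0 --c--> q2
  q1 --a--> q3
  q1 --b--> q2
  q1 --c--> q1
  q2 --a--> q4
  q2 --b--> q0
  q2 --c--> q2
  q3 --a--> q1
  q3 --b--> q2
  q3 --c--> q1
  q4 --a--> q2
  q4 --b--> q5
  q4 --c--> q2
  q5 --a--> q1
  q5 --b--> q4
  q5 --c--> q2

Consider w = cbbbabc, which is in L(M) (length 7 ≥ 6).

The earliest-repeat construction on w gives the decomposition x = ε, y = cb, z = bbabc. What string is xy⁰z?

xy⁰z = xz = ε·bbabc = bbabc.
Reading y = cb takes M from q0 back to q0, so after x the machine is still in q0, and z then leads to the accepting state q2. Hence bbabc ∈ L(M).

bbabc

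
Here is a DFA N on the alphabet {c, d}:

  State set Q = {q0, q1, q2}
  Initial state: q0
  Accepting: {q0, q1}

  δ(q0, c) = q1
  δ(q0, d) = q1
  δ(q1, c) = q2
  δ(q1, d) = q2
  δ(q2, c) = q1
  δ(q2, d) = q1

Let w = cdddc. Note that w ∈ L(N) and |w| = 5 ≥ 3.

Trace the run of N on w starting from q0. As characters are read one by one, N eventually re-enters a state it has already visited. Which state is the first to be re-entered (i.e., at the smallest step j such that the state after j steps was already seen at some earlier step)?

State sequence: q0 -c-> q1 -d-> q2 -d-> q1 -d-> q2 -c-> q1
First repeat at step 3: q1 was already visited.

The earliest repeat is at step j = 3: N is in q1, which it already visited at step i = 1.
Since N has 3 states, any run of length ≥ 3 visits 3+1 states, so by pigeonhole some state repeats within the first 3 steps — that repeat gives the pumpable loop.

q1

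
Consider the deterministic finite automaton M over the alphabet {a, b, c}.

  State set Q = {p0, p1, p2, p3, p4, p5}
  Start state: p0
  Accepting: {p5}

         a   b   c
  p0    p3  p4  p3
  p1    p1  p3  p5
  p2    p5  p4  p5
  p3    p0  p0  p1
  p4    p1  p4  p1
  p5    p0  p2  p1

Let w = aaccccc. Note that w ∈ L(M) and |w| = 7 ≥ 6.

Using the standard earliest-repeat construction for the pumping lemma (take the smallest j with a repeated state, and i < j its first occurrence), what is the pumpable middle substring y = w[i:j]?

aa

Run of M on w = a a c c c c c:
  step 0: p0  (start)
  step 1: p3  (read a: p0→p3)
  step 2: p0  (read a: p3→p0)   ← first repeat (p0 seen earlier)
  step 3: p3  (read c: p0→p3)
  step 4: p1  (read c: p3→p1)
  step 5: p5  (read c: p1→p5)
  step 6: p1  (read c: p5→p1)
  step 7: p5  (read c: p1→p5)

So i = 0, j = 2, giving x = w[0:0] = ε, y = w[0:2] = aa, z = w[2:7] = ccccc.
Check: |xy| = 2 ≤ 6 and |y| = 2 ≥ 1. Reading y takes M from p0 back to p0, so every xyⁱz is accepted.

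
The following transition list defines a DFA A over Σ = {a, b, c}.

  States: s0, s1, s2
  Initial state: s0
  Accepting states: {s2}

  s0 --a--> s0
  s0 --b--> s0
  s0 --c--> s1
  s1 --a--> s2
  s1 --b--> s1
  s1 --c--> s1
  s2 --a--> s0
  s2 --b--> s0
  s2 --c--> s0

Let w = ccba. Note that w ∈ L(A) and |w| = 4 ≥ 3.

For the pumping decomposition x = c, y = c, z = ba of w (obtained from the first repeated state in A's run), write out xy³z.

ccccba

xy^3z = c·c·c·c·ba = ccccba.
Reading y = c takes A from s1 back to s1, so after x·y·y·y the machine is still in s1, and z then leads to the accepting state s2. Hence ccccba ∈ L(A).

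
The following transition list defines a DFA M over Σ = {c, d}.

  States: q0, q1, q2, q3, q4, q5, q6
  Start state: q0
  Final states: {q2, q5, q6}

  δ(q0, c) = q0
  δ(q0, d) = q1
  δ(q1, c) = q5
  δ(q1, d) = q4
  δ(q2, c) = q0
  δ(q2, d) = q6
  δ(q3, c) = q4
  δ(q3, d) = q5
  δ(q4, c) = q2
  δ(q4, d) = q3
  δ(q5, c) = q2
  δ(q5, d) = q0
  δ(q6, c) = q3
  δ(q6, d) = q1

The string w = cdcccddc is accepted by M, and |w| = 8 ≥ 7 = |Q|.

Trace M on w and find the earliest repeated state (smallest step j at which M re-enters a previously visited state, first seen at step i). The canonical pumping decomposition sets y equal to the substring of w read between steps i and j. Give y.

c

State sequence: q0 -c-> q0 -d-> q1 -c-> q5 -c-> q2 -c-> q0 -d-> q1 -d-> q4 -c-> q2
First repeat at step 1: q0 was already visited.

So i = 0, j = 1, giving x = w[0:0] = ε, y = w[0:1] = c, z = w[1:8] = dcccddc.
Check: |xy| = 1 ≤ 7 and |y| = 1 ≥ 1. Reading y takes M from q0 back to q0, so every xyⁱz is accepted.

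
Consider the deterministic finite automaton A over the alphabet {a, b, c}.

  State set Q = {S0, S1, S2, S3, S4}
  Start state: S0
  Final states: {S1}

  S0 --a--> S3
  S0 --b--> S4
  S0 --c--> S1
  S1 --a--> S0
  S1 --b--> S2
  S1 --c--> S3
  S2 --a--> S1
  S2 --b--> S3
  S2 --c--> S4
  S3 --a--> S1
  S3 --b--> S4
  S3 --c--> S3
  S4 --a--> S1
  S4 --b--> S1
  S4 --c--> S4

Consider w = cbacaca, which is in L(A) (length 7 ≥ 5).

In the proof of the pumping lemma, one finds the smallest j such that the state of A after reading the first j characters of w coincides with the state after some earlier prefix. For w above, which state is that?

State sequence: S0 -c-> S1 -b-> S2 -a-> S1 -c-> S3 -a-> S1 -c-> S3 -a-> S1
First repeat at step 3: S1 was already visited.

The earliest repeat is at step j = 3: A is in S1, which it already visited at step i = 1.
With |Q| = 5, pigeonhole forces a state repeat no later than step 5; the substring read between the first and second visits to that state can be pumped.

S1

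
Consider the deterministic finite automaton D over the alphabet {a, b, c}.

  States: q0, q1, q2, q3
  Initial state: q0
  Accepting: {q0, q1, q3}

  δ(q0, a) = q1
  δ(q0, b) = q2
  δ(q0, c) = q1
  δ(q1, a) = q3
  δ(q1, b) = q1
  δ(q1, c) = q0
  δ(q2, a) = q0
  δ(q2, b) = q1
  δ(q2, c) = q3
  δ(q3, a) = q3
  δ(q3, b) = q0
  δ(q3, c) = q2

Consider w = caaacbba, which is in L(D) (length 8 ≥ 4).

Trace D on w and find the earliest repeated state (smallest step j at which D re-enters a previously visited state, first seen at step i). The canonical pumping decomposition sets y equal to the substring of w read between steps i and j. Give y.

a

Run of D on w = c a a a c b b a:
  step 0: q0  (start)
  step 1: q1  (read c: q0→q1)
  step 2: q3  (read a: q1→q3)
  step 3: q3  (read a: q3→q3)   ← first repeat (q3 seen earlier)
  step 4: q3  (read a: q3→q3)
  step 5: q2  (read c: q3→q2)
  step 6: q1  (read b: q2→q1)
  step 7: q1  (read b: q1→q1)
  step 8: q3  (read a: q1→q3)

So i = 2, j = 3, giving x = w[0:2] = ca, y = w[2:3] = a, z = w[3:8] = acbba.
Check: |xy| = 3 ≤ 4 and |y| = 1 ≥ 1. Reading y takes D from q3 back to q3, so every xyⁱz is accepted.
The DFA has 4 states, so the proof of the pumping lemma guarantees a repeated state among the first 4+1 visited; the segment between the two visits is the pumpable y.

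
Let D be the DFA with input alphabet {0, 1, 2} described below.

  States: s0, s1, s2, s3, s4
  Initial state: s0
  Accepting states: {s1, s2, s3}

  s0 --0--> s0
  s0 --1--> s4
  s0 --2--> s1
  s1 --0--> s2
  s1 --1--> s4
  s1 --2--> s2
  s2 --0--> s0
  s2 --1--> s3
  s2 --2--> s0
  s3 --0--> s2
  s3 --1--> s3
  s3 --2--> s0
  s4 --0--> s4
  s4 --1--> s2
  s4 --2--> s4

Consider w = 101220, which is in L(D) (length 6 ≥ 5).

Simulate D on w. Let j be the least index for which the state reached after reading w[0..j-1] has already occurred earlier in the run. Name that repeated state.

s4

Run of D on w = 1 0 1 2 2 0:
  step 0: s0  (start)
  step 1: s4  (read 1: s0→s4)
  step 2: s4  (read 0: s4→s4)   ← first repeat (s4 seen earlier)
  step 3: s2  (read 1: s4→s2)
  step 4: s0  (read 2: s2→s0)
  step 5: s1  (read 2: s0→s1)
  step 6: s2  (read 0: s1→s2)

The earliest repeat is at step j = 2: D is in s4, which it already visited at step i = 1.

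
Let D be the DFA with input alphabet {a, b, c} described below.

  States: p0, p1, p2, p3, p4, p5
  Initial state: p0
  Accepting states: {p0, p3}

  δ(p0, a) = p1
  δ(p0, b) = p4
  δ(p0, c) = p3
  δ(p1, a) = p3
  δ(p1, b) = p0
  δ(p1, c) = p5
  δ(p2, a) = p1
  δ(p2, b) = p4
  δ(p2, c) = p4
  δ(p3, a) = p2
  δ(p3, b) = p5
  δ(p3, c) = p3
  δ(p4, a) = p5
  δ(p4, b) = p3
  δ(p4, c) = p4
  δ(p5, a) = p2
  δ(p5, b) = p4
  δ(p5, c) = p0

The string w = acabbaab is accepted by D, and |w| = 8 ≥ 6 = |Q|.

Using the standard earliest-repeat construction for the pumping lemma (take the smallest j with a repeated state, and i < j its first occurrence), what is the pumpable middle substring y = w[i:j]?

bba

Run of D on w = a c a b b a a b:
  step 0: p0  (start)
  step 1: p1  (read a: p0→p1)
  step 2: p5  (read c: p1→p5)
  step 3: p2  (read a: p5→p2)
  step 4: p4  (read b: p2→p4)
  step 5: p3  (read b: p4→p3)
  step 6: p2  (read a: p3→p2)   ← first repeat (p2 seen earlier)
  step 7: p1  (read a: p2→p1)
  step 8: p0  (read b: p1→p0)

So i = 3, j = 6, giving x = w[0:3] = aca, y = w[3:6] = bba, z = w[6:8] = ab.
Check: |xy| = 6 ≤ 6 and |y| = 3 ≥ 1. Reading y takes D from p2 back to p2, so every xyⁱz is accepted.
Since D has 6 states, any run of length ≥ 6 visits 6+1 states, so by pigeonhole some state repeats within the first 6 steps — that repeat gives the pumpable loop.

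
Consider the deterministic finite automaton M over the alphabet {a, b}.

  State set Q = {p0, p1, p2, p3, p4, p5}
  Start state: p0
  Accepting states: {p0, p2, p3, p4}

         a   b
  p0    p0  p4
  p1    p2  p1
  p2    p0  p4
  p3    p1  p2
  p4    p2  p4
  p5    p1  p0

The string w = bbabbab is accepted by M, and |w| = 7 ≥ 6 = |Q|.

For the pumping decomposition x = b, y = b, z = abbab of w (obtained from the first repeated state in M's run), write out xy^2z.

bbbabbab

xy^2z = b·b·b·abbab = bbbabbab.
Reading y = b takes M from p4 back to p4, so after x·y·y the machine is still in p4, and z then leads to the accepting state p4. Hence bbbabbab ∈ L(M).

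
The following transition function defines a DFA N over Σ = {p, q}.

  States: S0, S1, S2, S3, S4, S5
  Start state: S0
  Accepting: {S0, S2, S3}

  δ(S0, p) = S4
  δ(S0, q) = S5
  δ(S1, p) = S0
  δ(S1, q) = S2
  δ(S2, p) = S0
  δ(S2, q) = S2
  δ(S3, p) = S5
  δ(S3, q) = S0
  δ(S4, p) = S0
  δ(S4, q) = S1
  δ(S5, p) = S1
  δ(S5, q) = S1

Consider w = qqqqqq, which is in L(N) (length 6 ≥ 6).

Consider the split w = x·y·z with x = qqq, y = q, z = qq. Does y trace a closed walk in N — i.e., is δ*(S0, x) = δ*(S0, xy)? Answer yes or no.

yes

State sequence: S0 -q-> S5 -q-> S1 -q-> S2 -q-> S2

After x (step 3): S2. After xy (step 4): S2.
They match, so y = q drives N around a cycle from S2 back to itself; pumping y any number of times keeps N in S2 before reading z, and xyⁱz ∈ L(N) for every i ≥ 0.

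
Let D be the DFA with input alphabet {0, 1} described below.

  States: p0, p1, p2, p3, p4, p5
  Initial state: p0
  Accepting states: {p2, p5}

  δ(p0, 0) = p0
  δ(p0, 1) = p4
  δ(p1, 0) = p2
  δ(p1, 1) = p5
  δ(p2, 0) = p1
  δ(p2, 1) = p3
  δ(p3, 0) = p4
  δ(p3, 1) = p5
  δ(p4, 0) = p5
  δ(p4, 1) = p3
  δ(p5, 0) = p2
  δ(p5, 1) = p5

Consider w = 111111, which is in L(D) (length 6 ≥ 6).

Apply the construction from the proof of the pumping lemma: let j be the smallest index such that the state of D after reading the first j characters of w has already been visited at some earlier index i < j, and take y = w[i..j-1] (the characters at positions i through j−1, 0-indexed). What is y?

State sequence: p0 -1-> p4 -1-> p3 -1-> p5 -1-> p5 -1-> p5 -1-> p5
First repeat at step 4: p5 was already visited.

So i = 3, j = 4, giving x = w[0:3] = 111, y = w[3:4] = 1, z = w[4:6] = 11.
Check: |xy| = 4 ≤ 6 and |y| = 1 ≥ 1. Reading y takes D from p5 back to p5, so every xyⁱz is accepted.

1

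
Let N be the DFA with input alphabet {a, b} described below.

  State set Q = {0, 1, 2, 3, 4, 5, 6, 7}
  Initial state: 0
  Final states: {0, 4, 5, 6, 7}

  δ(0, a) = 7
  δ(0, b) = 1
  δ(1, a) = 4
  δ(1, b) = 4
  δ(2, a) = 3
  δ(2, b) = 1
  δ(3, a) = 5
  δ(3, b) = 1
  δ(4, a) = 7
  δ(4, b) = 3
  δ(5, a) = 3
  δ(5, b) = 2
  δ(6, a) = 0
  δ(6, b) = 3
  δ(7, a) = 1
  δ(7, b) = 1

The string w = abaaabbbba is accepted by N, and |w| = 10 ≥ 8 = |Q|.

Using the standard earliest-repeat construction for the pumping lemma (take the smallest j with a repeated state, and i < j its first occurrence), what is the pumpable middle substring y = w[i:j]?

State sequence: 0 -a-> 7 -b-> 1 -a-> 4 -a-> 7 -a-> 1 -b-> 4 -b-> 3 -b-> 1 -b-> 4 -a-> 7
First repeat at step 4: 7 was already visited.

So i = 1, j = 4, giving x = w[0:1] = a, y = w[1:4] = baa, z = w[4:10] = abbbba.
Check: |xy| = 4 ≤ 8 and |y| = 3 ≥ 1. Reading y takes N from 7 back to 7, so every xyⁱz is accepted.
With |Q| = 8, pigeonhole forces a state repeat no later than step 8; the substring read between the first and second visits to that state can be pumped.

baa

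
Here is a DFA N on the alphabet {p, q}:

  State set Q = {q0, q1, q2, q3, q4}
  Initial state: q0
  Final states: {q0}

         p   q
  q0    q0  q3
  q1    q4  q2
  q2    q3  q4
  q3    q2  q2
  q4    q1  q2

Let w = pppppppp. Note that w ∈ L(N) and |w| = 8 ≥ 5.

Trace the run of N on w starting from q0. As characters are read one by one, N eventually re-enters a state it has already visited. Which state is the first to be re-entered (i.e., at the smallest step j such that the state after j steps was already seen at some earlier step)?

Run of N on w = p p p p p p p p:
  step 0: q0  (start)
  step 1: q0  (read p: q0→q0)   ← first repeat (q0 seen earlier)
  step 2: q0  (read p: q0→q0)
  step 3: q0  (read p: q0→q0)
  step 4: q0  (read p: q0→q0)
  step 5: q0  (read p: q0→q0)
  step 6: q0  (read p: q0→q0)
  step 7: q0  (read p: q0→q0)
  step 8: q0  (read p: q0→q0)

The earliest repeat is at step j = 1: N is in q0, which it already visited at step i = 0.
Since N has 5 states, any run of length ≥ 5 visits 5+1 states, so by pigeonhole some state repeats within the first 5 steps — that repeat gives the pumpable loop.

q0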